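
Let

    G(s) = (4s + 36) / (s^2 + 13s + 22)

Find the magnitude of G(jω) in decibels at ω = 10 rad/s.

|G(j10)|_dB ≈ -9.00 dB

Substitute s = j10: numerator = 36 + j40, denominator = -78 + j130.
|G(j10)| = |36 + j40| / |-78 + j130| = 53.814 / 151.60 ≈ 0.3550.
In decibels: 20·log₁₀(0.3550) ≈ -9.00 dB.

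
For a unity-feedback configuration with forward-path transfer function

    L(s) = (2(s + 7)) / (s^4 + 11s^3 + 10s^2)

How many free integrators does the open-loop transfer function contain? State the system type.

The denominator has 2 factors of s at the origin (free integrators), so this is a Type 2 system.

Type 2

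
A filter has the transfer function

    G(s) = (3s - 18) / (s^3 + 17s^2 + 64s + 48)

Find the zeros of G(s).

s = 6

Set the numerator to zero: 3s - 18 = 0, i.e. 3·(s - 6) = 0.
So s = 6.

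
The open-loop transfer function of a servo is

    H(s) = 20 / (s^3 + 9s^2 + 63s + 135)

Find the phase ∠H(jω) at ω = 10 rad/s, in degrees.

At s = j10: numerator = 20, denominator = -765 - j370.
∠H = ∠num − ∠den = 0° − (-154.19°) = 154.2°.

∠H(j10) ≈ 154.2°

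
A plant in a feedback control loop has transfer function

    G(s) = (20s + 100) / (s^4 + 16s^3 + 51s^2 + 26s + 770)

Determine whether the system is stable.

The denominator s^4 + 16s^3 + 51s^2 + 26s + 770 factors as (s + 11)(s + 7)(s^2 - 2s + 10), giving poles at s = -11, -7, 1 ± 3j.
Since the pole(s) at s = 1 + 3j, 1 - 3j lie in the right half-plane, the system is unstable.

unstable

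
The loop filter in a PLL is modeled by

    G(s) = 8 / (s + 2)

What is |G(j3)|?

Substitute s = j3: numerator = 8, denominator = 2 + j3.
|G(j3)| = |8| / |2 + j3| = 8 / 3.6056 ≈ 2.219.

|G(j3)| ≈ 2.219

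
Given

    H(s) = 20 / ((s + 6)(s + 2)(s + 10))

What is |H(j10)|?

|H(j10)| ≈ 0.01189

Substitute s = j10: numerator = 20, denominator = -1680 - j80.
|H(j10)| = |20| / |-1680 - j80| = 20 / 1681.9 ≈ 0.01189.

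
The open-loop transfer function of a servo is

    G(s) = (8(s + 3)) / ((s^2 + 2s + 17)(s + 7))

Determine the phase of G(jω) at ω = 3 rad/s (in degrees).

∠G(j3) ≈ -15.07°

At s = j3: numerator = 24 + j24, denominator = 38 + j66.
∠G = ∠num − ∠den = 45° − (60.068°) = -15.07°.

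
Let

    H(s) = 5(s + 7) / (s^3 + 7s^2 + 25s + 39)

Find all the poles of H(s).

The poles are the roots of the denominator s^3 + 7s^2 + 25s + 39 = 0.
Trying s = -3: the polynomial evaluates to 0, so (s + 3) is a factor.
Dividing out leaves s^2 + 4s + 13 = 0.
The quadratic formula then gives s = -2 ± 3j.

s = -2 ± 3j, -3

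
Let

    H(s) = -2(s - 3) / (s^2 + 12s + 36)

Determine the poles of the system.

s = -6, -6

The poles are the roots of the denominator s^2 + 12s + 36 = 0.
Factoring: (s + 6)^2 = 0, so s = -6 and s = -6.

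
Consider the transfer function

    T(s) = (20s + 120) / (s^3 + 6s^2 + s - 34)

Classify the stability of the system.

unstable

The denominator s^3 + 6s^2 + s - 34 factors as (s - 2)(s^2 + 8s + 17), giving poles at s = 2, -4 ± j.
Since the pole(s) at s = 2 lie in the right half-plane, the system is unstable.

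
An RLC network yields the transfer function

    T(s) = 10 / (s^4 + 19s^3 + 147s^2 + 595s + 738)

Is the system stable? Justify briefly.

The denominator s^4 + 19s^3 + 147s^2 + 595s + 738 factors as (s^2 + 8s + 41)(s + 9)(s + 2), giving poles at s = -4 + 5j, -4 - 5j, -9, -2.
Since all poles lie strictly in the left half-plane, the system is stable.

stable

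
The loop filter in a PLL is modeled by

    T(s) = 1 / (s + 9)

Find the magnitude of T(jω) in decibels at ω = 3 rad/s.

|T(j3)|_dB ≈ -19.5 dB

Substitute s = j3: numerator = 1, denominator = 9 + j3.
|T(j3)| = |1| / |9 + j3| = 1 / 9.4868 ≈ 0.1054.
In decibels: 20·log₁₀(0.1054) ≈ -19.5 dB.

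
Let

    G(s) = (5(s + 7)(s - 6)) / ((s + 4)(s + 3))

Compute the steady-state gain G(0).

G(0) = -35/2 ≈ -17.50

At s = 0 each factor (s + a) contributes a and each (s^2 + bs + c) contributes c.
G(0) = 5·(7) · (-6) / ((4) · (3)) = -210/12 = -35/2.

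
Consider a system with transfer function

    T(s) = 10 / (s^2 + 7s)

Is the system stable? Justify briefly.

The denominator s^2 + 7s factors as s(s + 7), giving poles at s = 0, -7.
Since the simple pole(s) at s = 0 lie on the jω-axis with none in the right half-plane, the system is marginally stable.

marginally stable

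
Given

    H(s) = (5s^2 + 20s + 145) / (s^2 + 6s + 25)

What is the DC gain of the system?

H(0) = 29/5 ≈ 5.800

Set s = 0: H(0) = (145) / (25) = 29/5.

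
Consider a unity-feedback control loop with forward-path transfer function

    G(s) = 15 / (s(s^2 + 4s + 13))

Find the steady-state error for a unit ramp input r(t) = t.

e_ss = 0.8667

G(s) has one pole at the origin.
This is a Type 1 system. Kv = lim_{s→0} s·G(s) = 15/13.
e_ss = 1/Kv = 1/(15/13) = 13/15 ≈ 0.8667.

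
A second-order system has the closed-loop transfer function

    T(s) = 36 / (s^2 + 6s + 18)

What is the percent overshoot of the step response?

%OS ≈ 4.32%

Comparing s^2 + 6s + 18 to s^2 + 2ζωₙs + ωₙ²: ωₙ = √18 ≈ 4.243 rad/s and ζ = 6/(2·√18) ≈ 0.7071.
%OS = 100·exp(−πζ/√(1−ζ²)) = 100·exp(−π·0.7071/√(1−0.7071²)) ≈ 4.32%.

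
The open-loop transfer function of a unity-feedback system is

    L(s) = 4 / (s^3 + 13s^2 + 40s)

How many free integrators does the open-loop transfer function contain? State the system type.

Type 1

The denominator has 1 factor of s at the origin (free integrator), so this is a Type 1 system.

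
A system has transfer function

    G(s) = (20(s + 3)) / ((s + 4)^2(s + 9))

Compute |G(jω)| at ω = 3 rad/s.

|G(j3)| ≈ 0.3578

Substitute s = j3: numerator = 60 + j60, denominator = -9 + j237.
|G(j3)| = |60 + j60| / |-9 + j237| = 84.853 / 237.17 ≈ 0.3578.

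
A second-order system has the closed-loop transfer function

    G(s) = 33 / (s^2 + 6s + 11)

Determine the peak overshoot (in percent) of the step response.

Comparing s^2 + 6s + 11 to s^2 + 2ζωₙs + ωₙ²: ωₙ = √11 ≈ 3.317 rad/s and ζ = 6/(2·√11) ≈ 0.9045.
%OS = 100·exp(−πζ/√(1−ζ²)) = 100·exp(−π·0.9045/√(1−0.9045²)) ≈ 0.128%.

%OS ≈ 0.128%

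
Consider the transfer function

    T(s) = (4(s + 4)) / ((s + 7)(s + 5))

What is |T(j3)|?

|T(j3)| ≈ 0.4504

Substitute s = j3: numerator = 16 + j12, denominator = 26 + j36.
|T(j3)| = |16 + j12| / |26 + j36| = 20 / 44.407 ≈ 0.4504.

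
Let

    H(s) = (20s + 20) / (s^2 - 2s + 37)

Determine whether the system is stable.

The denominator s^2 - 2s + 37 factors as (s^2 - 2s + 37), giving poles at s = 1 ± 6j.
Since the pole(s) at s = 1 + 6j, 1 - 6j lie in the right half-plane, the system is unstable.

unstable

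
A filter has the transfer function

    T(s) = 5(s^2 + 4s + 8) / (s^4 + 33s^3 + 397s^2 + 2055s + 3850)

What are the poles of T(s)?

The poles are the roots of the denominator s^4 + 33s^3 + 397s^2 + 2055s + 3850 = 0.
Trying s = -11: the polynomial evaluates to 0, so (s + 11) is a factor.
Dividing out leaves s^3 + 22s^2 + 155s + 350 = 0.
This factors further as (s + 5)(s + 7)(s + 10) = 0.

s = -11, -5, -7, -10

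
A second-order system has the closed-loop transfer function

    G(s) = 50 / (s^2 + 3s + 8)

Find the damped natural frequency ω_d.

Comparing s^2 + 3s + 8 to s^2 + 2ζωₙs + ωₙ²: ωₙ = √8 ≈ 2.828 rad/s and ζ = 3/(2·√8) ≈ 0.5303.
ζωₙ = 3/2 = 1.5, so ω_d = ωₙ√(1−ζ²) = √(ωₙ² − (ζωₙ)²) = √(8 − 1.5²) = √5.75 ≈ 2.398 rad/s.

ω_d ≈ 2.398 rad/s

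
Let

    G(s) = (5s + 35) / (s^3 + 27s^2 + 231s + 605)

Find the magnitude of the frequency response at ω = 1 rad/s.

Substitute s = j1: numerator = 35 + j5, denominator = 578 + j230.
|G(j1)| = |35 + j5| / |578 + j230| = 35.355 / 622.08 ≈ 0.05683.

|G(j1)| ≈ 0.05683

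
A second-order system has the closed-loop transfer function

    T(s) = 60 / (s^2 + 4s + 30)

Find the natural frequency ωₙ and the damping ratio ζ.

Compare the denominator to the standard form s^2 + 2ζωₙs + ωₙ².
ωₙ² = 30, so ωₙ = √30 ≈ 5.477 rad/s.
2ζωₙ = 4, so ζ = 4/(2·√30) ≈ 0.3651.
With ζ = 0.3651 the response is underdamped.

ωₙ ≈ 5.477 rad/s, ζ ≈ 0.3651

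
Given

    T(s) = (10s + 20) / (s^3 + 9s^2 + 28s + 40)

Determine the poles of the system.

s = -2 ± 2j, -5

The poles are the roots of the denominator s^3 + 9s^2 + 28s + 40 = 0.
Trying s = -5: the polynomial evaluates to 0, so (s + 5) is a factor.
Dividing out leaves s^2 + 4s + 8 = 0.
The quadratic formula then gives s = -2 ± 2j.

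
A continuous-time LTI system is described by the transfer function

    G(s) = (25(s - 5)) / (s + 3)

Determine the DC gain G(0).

At s = 0 each factor (s + a) contributes a and each (s^2 + bs + c) contributes c.
G(0) = 25·(-5) / ((3)) = -125/3 = -125/3.

G(0) = -125/3 ≈ -41.67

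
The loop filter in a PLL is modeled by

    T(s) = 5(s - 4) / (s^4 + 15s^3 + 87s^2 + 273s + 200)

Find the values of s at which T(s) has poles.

s = -1, -3 + 4j, -3 - 4j, -8

The poles are the roots of the denominator s^4 + 15s^3 + 87s^2 + 273s + 200 = 0.
Trying s = -1: the polynomial evaluates to 0, so (s + 1) is a factor.
Dividing out leaves s^3 + 14s^2 + 73s + 200 = 0.
This factors further as (s^2 + 6s + 25)(s + 8) = 0.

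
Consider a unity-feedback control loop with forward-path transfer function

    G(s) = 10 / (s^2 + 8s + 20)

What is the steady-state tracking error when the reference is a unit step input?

e_ss = 0.6667

G(s) has no poles at the origin.
This is a Type 0 system. Kp = lim_{s→0} G(s) = 10/20 = 1/2.
e_ss = 1/(1 + Kp) = 1/(1 + 1/2) = 2/3 ≈ 0.6667.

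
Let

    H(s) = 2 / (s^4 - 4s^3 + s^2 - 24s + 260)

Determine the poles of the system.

s = 4 ± 2j, -2 ± 3j

The poles are the roots of the denominator s^4 - 4s^3 + s^2 - 24s + 260 = 0.
No real roots exist; factor into two real quadratics: (s^2 - 8s + 20)(s^2 + 4s + 13) = 0.
Each quadratic gives a conjugate pair via the quadratic formula.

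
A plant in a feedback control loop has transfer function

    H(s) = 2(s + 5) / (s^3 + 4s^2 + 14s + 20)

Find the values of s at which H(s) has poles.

The poles are the roots of the denominator s^3 + 4s^2 + 14s + 20 = 0.
Trying s = -2: the polynomial evaluates to 0, so (s + 2) is a factor.
Dividing out leaves s^2 + 2s + 10 = 0.
The quadratic formula then gives s = -1 ± 3j.

s = -1 ± 3j, -2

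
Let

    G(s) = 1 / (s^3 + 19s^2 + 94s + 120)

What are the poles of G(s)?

s = -2, -5, -12

The poles are the roots of the denominator s^3 + 19s^2 + 94s + 120 = 0.
Trying s = -2: the polynomial evaluates to 0, so (s + 2) is a factor.
Dividing out leaves s^2 + 17s + 60 = 0.
Factoring the quadratic: (s + 5)(s + 12) = 0.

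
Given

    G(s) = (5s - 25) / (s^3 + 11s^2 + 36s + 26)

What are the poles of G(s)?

s = -5 + j, -5 - j, -1

The poles are the roots of the denominator s^3 + 11s^2 + 36s + 26 = 0.
Trying s = -1: the polynomial evaluates to 0, so (s + 1) is a factor.
Dividing out leaves s^2 + 10s + 26 = 0.
The quadratic formula then gives s = -5 ± 1j.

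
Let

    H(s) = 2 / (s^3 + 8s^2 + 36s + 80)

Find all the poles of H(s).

s = -2 + 4j, -2 - 4j, -4

The poles are the roots of the denominator s^3 + 8s^2 + 36s + 80 = 0.
Trying s = -4: the polynomial evaluates to 0, so (s + 4) is a factor.
Dividing out leaves s^2 + 4s + 20 = 0.
The quadratic formula then gives s = -2 ± 4j.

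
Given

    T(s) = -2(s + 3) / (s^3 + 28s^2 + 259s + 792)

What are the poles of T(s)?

The poles are the roots of the denominator s^3 + 28s^2 + 259s + 792 = 0.
Trying s = -8: the polynomial evaluates to 0, so (s + 8) is a factor.
Dividing out leaves s^2 + 20s + 99 = 0.
Factoring the quadratic: (s + 11)(s + 9) = 0.

s = -8, -11, -9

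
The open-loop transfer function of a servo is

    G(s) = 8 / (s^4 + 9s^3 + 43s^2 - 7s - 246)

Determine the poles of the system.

s = -4 ± 5j, 2, -3

The poles are the roots of the denominator s^4 + 9s^3 + 43s^2 - 7s - 246 = 0.
Trying s = 2: the polynomial evaluates to 0, so (s - 2) is a factor.
Dividing out leaves s^3 + 11s^2 + 65s + 123 = 0.
This factors further as (s^2 + 8s + 41)(s + 3) = 0.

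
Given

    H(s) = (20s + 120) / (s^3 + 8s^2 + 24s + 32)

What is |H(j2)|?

Substitute s = j2: numerator = 120 + j40, denominator = j40.
|H(j2)| = |120 + j40| / |j40| = 126.49 / 40 ≈ 3.162.

|H(j2)| ≈ 3.162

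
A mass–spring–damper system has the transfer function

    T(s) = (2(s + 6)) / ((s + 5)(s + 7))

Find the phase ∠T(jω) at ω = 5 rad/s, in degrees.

At s = j5: numerator = 12 + j10, denominator = 10 + j60.
∠T = ∠num − ∠den = 39.806° − (80.538°) = -40.73°.

∠T(j5) ≈ -40.73°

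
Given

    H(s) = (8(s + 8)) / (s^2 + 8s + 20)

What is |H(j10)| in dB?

Substitute s = j10: numerator = 64 + j80, denominator = -80 + j80.
|H(j10)| = |64 + j80| / |-80 + j80| = 102.45 / 113.14 ≈ 0.9055.
In decibels: 20·log₁₀(0.9055) ≈ -0.862 dB.

|H(j10)|_dB ≈ -0.862 dB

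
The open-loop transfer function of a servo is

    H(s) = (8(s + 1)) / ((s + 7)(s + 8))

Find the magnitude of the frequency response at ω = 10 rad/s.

|H(j10)| ≈ 0.5143

Substitute s = j10: numerator = 8 + j80, denominator = -44 + j150.
|H(j10)| = |8 + j80| / |-44 + j150| = 80.399 / 156.32 ≈ 0.5143.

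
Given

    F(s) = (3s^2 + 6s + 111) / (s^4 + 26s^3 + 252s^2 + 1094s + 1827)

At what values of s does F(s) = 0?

s = -1 ± 6j

Set the numerator to zero: 3s^2 + 6s + 111 = 0, i.e. 3·(s^2 + 2s + 37) = 0.
Factoring: (s^2 + 2s + 37) = 0.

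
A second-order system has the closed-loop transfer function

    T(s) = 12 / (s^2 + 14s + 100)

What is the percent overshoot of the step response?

Comparing s^2 + 14s + 100 to s^2 + 2ζωₙs + ωₙ²: ωₙ = 10 rad/s and ζ = 14/(2·10) = 0.7.
%OS = 100·exp(−πζ/√(1−ζ²)) = 100·exp(−π·0.7/√(1−0.7²)) ≈ 4.60%.

%OS ≈ 4.60%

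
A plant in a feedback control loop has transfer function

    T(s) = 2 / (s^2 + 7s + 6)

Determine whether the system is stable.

stable

The denominator s^2 + 7s + 6 factors as (s + 1)(s + 6), giving poles at s = -1, -6.
Since all poles lie strictly in the left half-plane, the system is stable.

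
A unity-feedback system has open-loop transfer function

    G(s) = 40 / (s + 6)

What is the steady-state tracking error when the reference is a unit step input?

e_ss = 0.1304

G(s) has no poles at the origin.
This is a Type 0 system. Kp = lim_{s→0} G(s) = 40/6 = 20/3.
e_ss = 1/(1 + Kp) = 1/(1 + 20/3) = 3/23 ≈ 0.1304.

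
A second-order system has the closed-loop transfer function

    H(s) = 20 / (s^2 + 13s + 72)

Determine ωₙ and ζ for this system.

Compare the denominator to the standard form s^2 + 2ζωₙs + ωₙ².
ωₙ² = 72, so ωₙ = √72 ≈ 8.485 rad/s.
2ζωₙ = 13, so ζ = 13/(2·√72) ≈ 0.7660.

ωₙ ≈ 8.485 rad/s, ζ ≈ 0.7660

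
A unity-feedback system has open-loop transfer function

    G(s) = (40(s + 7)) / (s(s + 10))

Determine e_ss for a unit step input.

e_ss = 0

G(s) has one pole at the origin.
This is a Type 1 system; for a step input the steady-state error is zero.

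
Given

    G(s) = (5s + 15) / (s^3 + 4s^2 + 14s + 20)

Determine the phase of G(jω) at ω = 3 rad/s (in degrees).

At s = j3: numerator = 15 + j15, denominator = -16 + j15.
∠G = ∠num − ∠den = 45° − (136.85°) = -91.85°.

∠G(j3) ≈ -91.85°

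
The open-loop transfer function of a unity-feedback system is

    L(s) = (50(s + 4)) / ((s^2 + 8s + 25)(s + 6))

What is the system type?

The denominator has no factor of s at the origin — no free integrator — so this is a Type 0 system.

Type 0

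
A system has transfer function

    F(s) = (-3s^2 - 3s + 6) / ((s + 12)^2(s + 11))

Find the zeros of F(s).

s = -2, 1

Set the numerator to zero: -3s^2 - 3s + 6 = 0, i.e. -3·(s^2 + s - 2) = 0.
Factoring: (s + 2)(s - 1) = 0.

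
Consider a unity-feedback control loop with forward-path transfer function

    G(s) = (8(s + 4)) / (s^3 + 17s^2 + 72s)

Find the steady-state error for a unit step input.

G(s) has one pole at the origin.
This is a Type 1 system; for a step input the steady-state error is zero.

e_ss = 0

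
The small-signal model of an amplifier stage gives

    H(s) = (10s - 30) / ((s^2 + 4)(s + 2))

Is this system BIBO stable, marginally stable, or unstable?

marginally stable

The poles can be read from the denominator factors: s = ±2j, -2.
Since the simple pole(s) at s = 2j, -2j lie on the jω-axis with none in the right half-plane, the system is marginally stable.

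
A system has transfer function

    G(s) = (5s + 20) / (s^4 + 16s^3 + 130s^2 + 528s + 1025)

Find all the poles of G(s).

s = -4 ± 3j, -4 ± 5j

The poles are the roots of the denominator s^4 + 16s^3 + 130s^2 + 528s + 1025 = 0.
No real roots exist; factor into two real quadratics: (s^2 + 8s + 25)(s^2 + 8s + 41) = 0.
Each quadratic gives a conjugate pair via the quadratic formula.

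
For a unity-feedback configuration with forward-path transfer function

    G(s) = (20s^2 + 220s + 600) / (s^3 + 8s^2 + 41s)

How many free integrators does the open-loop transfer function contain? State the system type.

Type 1

Factor s from the denominator: s^3 + 8s^2 + 41s = s·(s^2 + 8s + 41).
There is 1 pole at the origin, so the system is Type 1.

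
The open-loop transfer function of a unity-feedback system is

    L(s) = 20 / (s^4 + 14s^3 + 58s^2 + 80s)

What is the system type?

Type 1

The denominator has 1 factor of s at the origin (free integrator), so this is a Type 1 system.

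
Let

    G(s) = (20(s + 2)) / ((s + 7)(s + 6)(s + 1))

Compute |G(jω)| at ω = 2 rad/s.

|G(j2)| ≈ 0.5494

Substitute s = j2: numerator = 40 + j40, denominator = -14 + j102.
|G(j2)| = |40 + j40| / |-14 + j102| = 56.569 / 102.96 ≈ 0.5494.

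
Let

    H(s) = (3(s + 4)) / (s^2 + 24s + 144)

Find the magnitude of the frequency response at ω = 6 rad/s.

|H(j6)| ≈ 0.1202

Substitute s = j6: numerator = 12 + j18, denominator = 108 + j144.
|H(j6)| = |12 + j18| / |108 + j144| = 21.633 / 180 ≈ 0.1202.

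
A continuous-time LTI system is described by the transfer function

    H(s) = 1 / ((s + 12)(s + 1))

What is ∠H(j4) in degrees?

∠H(j4) ≈ -94.40°

At s = j4: numerator = 1, denominator = -4 + j52.
∠H = ∠num − ∠den = 0° − (94.399°) = -94.40°.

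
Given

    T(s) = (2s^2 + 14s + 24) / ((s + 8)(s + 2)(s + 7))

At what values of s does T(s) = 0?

Set the numerator to zero: 2s^2 + 14s + 24 = 0, i.e. 2·(s^2 + 7s + 12) = 0.
Factoring: (s + 3)(s + 4) = 0.

s = -3, -4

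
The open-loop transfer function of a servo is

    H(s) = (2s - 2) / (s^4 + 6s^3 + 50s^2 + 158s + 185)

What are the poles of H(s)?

The poles are the roots of the denominator s^4 + 6s^3 + 50s^2 + 158s + 185 = 0.
No real roots exist; factor into two real quadratics: (s^2 + 2s + 37)(s^2 + 4s + 5) = 0.
Each quadratic gives a conjugate pair via the quadratic formula.

s = -1 + 6j, -1 - 6j, -2 + j, -2 - j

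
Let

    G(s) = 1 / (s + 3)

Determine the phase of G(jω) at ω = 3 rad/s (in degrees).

At s = j3: numerator = 1, denominator = 3 + j3.
∠G = ∠num − ∠den = 0° − (45°) = -45°.

∠G(j3) ≈ -45°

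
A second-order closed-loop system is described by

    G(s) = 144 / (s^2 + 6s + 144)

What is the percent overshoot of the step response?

%OS ≈ 44.4%

Comparing s^2 + 6s + 144 to s^2 + 2ζωₙs + ωₙ²: ωₙ = 12 rad/s and ζ = 6/(2·12) = 0.25.
%OS = 100·exp(−πζ/√(1−ζ²)) = 100·exp(−π·0.25/√(1−0.25²)) ≈ 44.4%.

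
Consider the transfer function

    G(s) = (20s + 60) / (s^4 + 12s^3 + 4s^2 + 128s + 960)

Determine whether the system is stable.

unstable

The denominator s^4 + 12s^3 + 4s^2 + 128s + 960 factors as (s + 12)(s + 4)(s^2 - 4s + 20), giving poles at s = -12, -4, 2 ± 4j.
Since the pole(s) at s = 2 ± 4j lie in the right half-plane, the system is unstable.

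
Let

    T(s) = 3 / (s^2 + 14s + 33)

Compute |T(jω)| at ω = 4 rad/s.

Substitute s = j4: numerator = 3, denominator = 17 + j56.
|T(j4)| = |3| / |17 + j56| = 3 / 58.523 ≈ 0.05126.

|T(j4)| ≈ 0.05126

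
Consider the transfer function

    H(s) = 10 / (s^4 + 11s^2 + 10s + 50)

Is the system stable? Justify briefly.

The denominator s^4 + 11s^2 + 10s + 50 factors as (s^2 + 2s + 5)(s^2 - 2s + 10), giving poles at s = -1 + 2j, -1 - 2j, 1 + 3j, 1 - 3j.
Since the pole(s) at s = 1 + 3j, 1 - 3j lie in the right half-plane, the system is unstable.

unstable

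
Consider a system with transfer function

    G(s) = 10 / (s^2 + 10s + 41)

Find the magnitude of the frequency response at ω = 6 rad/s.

Substitute s = j6: numerator = 10, denominator = 5 + j60.
|G(j6)| = |10| / |5 + j60| = 10 / 60.208 ≈ 0.1661.

|G(j6)| ≈ 0.1661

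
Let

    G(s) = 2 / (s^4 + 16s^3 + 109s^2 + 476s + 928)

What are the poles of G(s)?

s = -8, -2 ± 5j, -4

The poles are the roots of the denominator s^4 + 16s^3 + 109s^2 + 476s + 928 = 0.
Trying s = -8: the polynomial evaluates to 0, so (s + 8) is a factor.
Dividing out leaves s^3 + 8s^2 + 45s + 116 = 0.
This factors further as (s^2 + 4s + 29)(s + 4) = 0.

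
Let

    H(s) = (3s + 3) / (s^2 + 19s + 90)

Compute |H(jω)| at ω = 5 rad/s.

|H(j5)| ≈ 0.1329

Substitute s = j5: numerator = 3 + j15, denominator = 65 + j95.
|H(j5)| = |3 + j15| / |65 + j95| = 15.297 / 115.11 ≈ 0.1329.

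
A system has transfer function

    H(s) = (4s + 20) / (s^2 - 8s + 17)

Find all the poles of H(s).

The poles are the roots of the denominator s^2 - 8s + 17 = 0.
Using the quadratic formula: s = (8 ± √(-4))/2 = 4 ± 1j.

s = 4 + j, 4 - j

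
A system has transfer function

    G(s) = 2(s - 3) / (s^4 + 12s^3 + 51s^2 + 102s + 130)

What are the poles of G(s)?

s = -1 ± 2j, -5 ± j

The poles are the roots of the denominator s^4 + 12s^3 + 51s^2 + 102s + 130 = 0.
No real roots exist; factor into two real quadratics: (s^2 + 2s + 5)(s^2 + 10s + 26) = 0.
Each quadratic gives a conjugate pair via the quadratic formula.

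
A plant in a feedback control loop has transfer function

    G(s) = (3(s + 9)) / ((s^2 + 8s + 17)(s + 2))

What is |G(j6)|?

|G(j6)| ≈ 0.09939

Substitute s = j6: numerator = 27 + j18, denominator = -326 - j18.
|G(j6)| = |27 + j18| / |-326 - j18| = 32.450 / 326.50 ≈ 0.09939.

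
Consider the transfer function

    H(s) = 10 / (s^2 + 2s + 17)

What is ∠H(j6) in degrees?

At s = j6: numerator = 10, denominator = -19 + j12.
∠H = ∠num − ∠den = 0° − (147.72°) = -147.7°.

∠H(j6) ≈ -147.7°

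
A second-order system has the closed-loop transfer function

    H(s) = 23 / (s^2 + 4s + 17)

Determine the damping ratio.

ζ ≈ 0.4851

Compare the denominator to the standard form s^2 + 2ζωₙs + ωₙ².
ωₙ² = 17, so ωₙ = √17 ≈ 4.123 rad/s.
2ζωₙ = 4, so ζ = 4/(2·√17) ≈ 0.4851.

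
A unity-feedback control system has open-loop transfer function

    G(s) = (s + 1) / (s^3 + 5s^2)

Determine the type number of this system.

Type 2

The denominator has 2 factors of s at the origin (free integrators), so this is a Type 2 system.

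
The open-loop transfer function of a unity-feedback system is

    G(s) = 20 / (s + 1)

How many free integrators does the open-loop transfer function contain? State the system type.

The denominator has no factor of s at the origin — no free integrator — so this is a Type 0 system.

Type 0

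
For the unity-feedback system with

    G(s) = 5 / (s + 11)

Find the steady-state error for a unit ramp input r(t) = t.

e_ss = ∞

G(s) has no poles at the origin.
This is a Type 0 system; Kv = lim_{s→0} s·G(s) = 0, so the steady-state error for a ramp input is infinite.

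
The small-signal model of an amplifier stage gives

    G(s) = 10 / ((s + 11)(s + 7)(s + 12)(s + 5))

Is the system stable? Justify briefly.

stable

The poles can be read from the denominator factors: s = -11, -7, -12, -5.
Since all poles lie strictly in the left half-plane, the system is stable.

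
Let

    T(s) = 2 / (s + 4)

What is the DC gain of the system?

T(0) = 1/2 ≈ 0.5000

Set s = 0: T(0) = (2) / (4) = 1/2.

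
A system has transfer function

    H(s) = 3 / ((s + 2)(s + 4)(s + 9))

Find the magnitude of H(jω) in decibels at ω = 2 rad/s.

|H(j2)|_dB ≈ -31.8 dB

Substitute s = j2: numerator = 3, denominator = 12 + j116.
|H(j2)| = |3| / |12 + j116| = 3 / 116.62 ≈ 0.02572.
In decibels: 20·log₁₀(0.02572) ≈ -31.8 dB.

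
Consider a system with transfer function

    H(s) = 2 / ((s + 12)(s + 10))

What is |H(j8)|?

Substitute s = j8: numerator = 2, denominator = 56 + j176.
|H(j8)| = |2| / |56 + j176| = 2 / 184.69 ≈ 0.01083.

|H(j8)| ≈ 0.01083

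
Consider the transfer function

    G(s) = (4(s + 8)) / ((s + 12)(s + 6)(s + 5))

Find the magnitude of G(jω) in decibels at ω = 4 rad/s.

|G(j4)|_dB ≈ -24.3 dB

Substitute s = j4: numerator = 32 + j16, denominator = -8 + j584.
|G(j4)| = |32 + j16| / |-8 + j584| = 35.777 / 584.05 ≈ 0.06126.
In decibels: 20·log₁₀(0.06126) ≈ -24.3 dB.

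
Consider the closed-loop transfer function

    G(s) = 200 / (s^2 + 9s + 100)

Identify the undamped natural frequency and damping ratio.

Compare the denominator to the standard form s^2 + 2ζωₙs + ωₙ².
ωₙ² = 100, so ωₙ = 10 rad/s.
2ζωₙ = 9, so ζ = 9/(2·10) = 0.45.
With ζ = 0.45 the response is underdamped.

ωₙ = 10 rad/s, ζ = 0.45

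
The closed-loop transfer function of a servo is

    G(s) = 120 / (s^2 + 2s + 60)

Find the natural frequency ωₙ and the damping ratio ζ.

ωₙ ≈ 7.746 rad/s, ζ ≈ 0.1291

Compare the denominator to the standard form s^2 + 2ζωₙs + ωₙ².
ωₙ² = 60, so ωₙ = √60 ≈ 7.746 rad/s.
2ζωₙ = 2, so ζ = 2/(2·√60) ≈ 0.1291.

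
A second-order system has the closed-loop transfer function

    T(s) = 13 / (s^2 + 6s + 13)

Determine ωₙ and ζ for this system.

Compare the denominator to the standard form s^2 + 2ζωₙs + ωₙ².
ωₙ² = 13, so ωₙ = √13 ≈ 3.606 rad/s.
2ζωₙ = 6, so ζ = 6/(2·√13) ≈ 0.8321.
With ζ = 0.8321 the response is underdamped.

ωₙ ≈ 3.606 rad/s, ζ ≈ 0.8321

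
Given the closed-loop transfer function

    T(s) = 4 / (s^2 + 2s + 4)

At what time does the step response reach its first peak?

t_p ≈ 1.814 s

Comparing s^2 + 2s + 4 to s^2 + 2ζωₙs + ωₙ²: ωₙ = 2 rad/s and ζ = 2/(2·2) = 0.5.
ζωₙ = 2/2 = 1, so ω_d = ωₙ√(1−ζ²) = √(ωₙ² − (ζωₙ)²) = √(4 − 1²) = √3 ≈ 1.732 rad/s.
t_p = π/ω_d = π/1.732 ≈ 1.814 s.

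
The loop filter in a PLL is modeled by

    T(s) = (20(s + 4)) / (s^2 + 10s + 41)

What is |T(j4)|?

Substitute s = j4: numerator = 80 + j80, denominator = 25 + j40.
|T(j4)| = |80 + j80| / |25 + j40| = 113.14 / 47.170 ≈ 2.399.

|T(j4)| ≈ 2.399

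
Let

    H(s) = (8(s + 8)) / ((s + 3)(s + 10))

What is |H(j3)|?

Substitute s = j3: numerator = 64 + j24, denominator = 21 + j39.
|H(j3)| = |64 + j24| / |21 + j39| = 68.352 / 44.294 ≈ 1.543.

|H(j3)| ≈ 1.543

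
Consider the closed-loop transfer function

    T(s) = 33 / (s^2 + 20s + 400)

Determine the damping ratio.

Compare the denominator to the standard form s^2 + 2ζωₙs + ωₙ².
ωₙ² = 400, so ωₙ = 20 rad/s.
2ζωₙ = 20, so ζ = 20/(2·20) = 0.5.
With ζ = 0.5 the response is underdamped.

ζ = 0.5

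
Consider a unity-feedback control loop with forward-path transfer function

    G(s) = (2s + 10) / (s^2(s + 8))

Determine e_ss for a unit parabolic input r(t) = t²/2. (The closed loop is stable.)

G(s) has 2 poles at the origin.
This is a Type 2 system. Ka = lim_{s→0} s^2·G(s) = 10/8 = 5/4.
e_ss = 1/Ka = 1/(5/4) = 4/5 ≈ 0.8000.

e_ss = 0.8000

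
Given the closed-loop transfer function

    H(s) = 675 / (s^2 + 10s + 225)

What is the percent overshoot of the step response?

%OS ≈ 32.9%

Comparing s^2 + 10s + 225 to s^2 + 2ζωₙs + ωₙ²: ωₙ = 15 rad/s and ζ = 10/(2·15) ≈ 0.3333.
%OS = 100·exp(−πζ/√(1−ζ²)) = 100·exp(−π·0.3333/√(1−0.3333²)) ≈ 32.9%.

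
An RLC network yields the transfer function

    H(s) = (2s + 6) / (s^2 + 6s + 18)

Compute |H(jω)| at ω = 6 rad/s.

Substitute s = j6: numerator = 6 + j12, denominator = -18 + j36.
|H(j6)| = |6 + j12| / |-18 + j36| = 13.416 / 40.249 ≈ 0.3333.

|H(j6)| ≈ 0.3333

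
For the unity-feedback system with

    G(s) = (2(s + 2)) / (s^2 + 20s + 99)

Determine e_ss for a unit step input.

e_ss = 0.9612

G(s) has no poles at the origin.
This is a Type 0 system. Kp = lim_{s→0} G(s) = 4/99.
e_ss = 1/(1 + Kp) = 1/(1 + 4/99) = 99/103 ≈ 0.9612.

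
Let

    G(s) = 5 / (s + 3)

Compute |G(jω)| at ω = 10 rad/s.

|G(j10)| ≈ 0.4789

Substitute s = j10: numerator = 5, denominator = 3 + j10.
|G(j10)| = |5| / |3 + j10| = 5 / 10.440 ≈ 0.4789.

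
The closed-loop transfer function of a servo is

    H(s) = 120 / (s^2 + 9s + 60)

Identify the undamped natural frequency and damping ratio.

ωₙ ≈ 7.746 rad/s, ζ ≈ 0.5809

Compare the denominator to the standard form s^2 + 2ζωₙs + ωₙ².
ωₙ² = 60, so ωₙ = √60 ≈ 7.746 rad/s.
2ζωₙ = 9, so ζ = 9/(2·√60) ≈ 0.5809.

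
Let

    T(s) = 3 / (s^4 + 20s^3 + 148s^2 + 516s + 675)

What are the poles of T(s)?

The poles are the roots of the denominator s^4 + 20s^3 + 148s^2 + 516s + 675 = 0.
Trying s = -3: the polynomial evaluates to 0, so (s + 3) is a factor.
Dividing out leaves s^3 + 17s^2 + 97s + 225 = 0.
This factors further as (s^2 + 8s + 25)(s + 9) = 0.

s = -4 + 3j, -4 - 3j, -3, -9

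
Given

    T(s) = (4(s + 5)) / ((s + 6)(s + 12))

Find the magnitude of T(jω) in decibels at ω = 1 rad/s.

Substitute s = j1: numerator = 20 + j4, denominator = 71 + j18.
|T(j1)| = |20 + j4| / |71 + j18| = 20.396 / 73.246 ≈ 0.2785.
In decibels: 20·log₁₀(0.2785) ≈ -11.1 dB.

|T(j1)|_dB ≈ -11.1 dB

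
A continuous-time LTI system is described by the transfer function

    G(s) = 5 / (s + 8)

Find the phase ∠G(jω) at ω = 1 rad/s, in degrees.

At s = j1: numerator = 5, denominator = 8 + j1.
∠G = ∠num − ∠den = 0° − (7.1250°) = -7.125°.

∠G(j1) ≈ -7.125°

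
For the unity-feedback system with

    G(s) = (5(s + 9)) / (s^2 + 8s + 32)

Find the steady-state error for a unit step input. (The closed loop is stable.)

e_ss = 0.4156

G(s) has no poles at the origin.
This is a Type 0 system. Kp = lim_{s→0} G(s) = 45/32.
e_ss = 1/(1 + Kp) = 1/(1 + 45/32) = 32/77 ≈ 0.4156.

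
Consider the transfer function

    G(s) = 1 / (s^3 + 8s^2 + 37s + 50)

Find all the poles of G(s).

The poles are the roots of the denominator s^3 + 8s^2 + 37s + 50 = 0.
Trying s = -2: the polynomial evaluates to 0, so (s + 2) is a factor.
Dividing out leaves s^2 + 6s + 25 = 0.
The quadratic formula then gives s = -3 ± 4j.

s = -3 ± 4j, -2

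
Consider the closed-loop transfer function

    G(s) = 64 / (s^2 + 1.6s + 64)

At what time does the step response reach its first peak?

t_p ≈ 0.3947 s

Comparing s^2 + 1.6s + 64 to s^2 + 2ζωₙs + ωₙ²: ωₙ = 8 rad/s and ζ = 1.6/(2·8) = 0.1.
ζωₙ = 1.6/2 = 0.8, so ω_d = ωₙ√(1−ζ²) = √(ωₙ² − (ζωₙ)²) = √(64 − 0.8²) = √63.36 ≈ 7.960 rad/s.
t_p = π/ω_d = π/7.960 ≈ 0.3947 s.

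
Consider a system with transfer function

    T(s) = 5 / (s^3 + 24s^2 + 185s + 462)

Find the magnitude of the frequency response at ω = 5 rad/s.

Substitute s = j5: numerator = 5, denominator = -138 + j800.
|T(j5)| = |5| / |-138 + j800| = 5 / 811.82 ≈ 0.006159.

|T(j5)| ≈ 0.006159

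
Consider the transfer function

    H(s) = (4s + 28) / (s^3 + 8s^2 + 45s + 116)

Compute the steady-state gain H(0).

Set s = 0: H(0) = (28) / (116) = 7/29.

H(0) = 7/29 ≈ 0.2414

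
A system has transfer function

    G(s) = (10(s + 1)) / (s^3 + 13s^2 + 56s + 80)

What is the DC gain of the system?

Set s = 0: G(0) = (10) / (80) = 1/8.

G(0) = 1/8 ≈ 0.1250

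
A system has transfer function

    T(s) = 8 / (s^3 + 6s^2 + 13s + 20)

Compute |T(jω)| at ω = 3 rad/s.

Substitute s = j3: numerator = 8, denominator = -34 + j12.
|T(j3)| = |8| / |-34 + j12| = 8 / 36.056 ≈ 0.2219.

|T(j3)| ≈ 0.2219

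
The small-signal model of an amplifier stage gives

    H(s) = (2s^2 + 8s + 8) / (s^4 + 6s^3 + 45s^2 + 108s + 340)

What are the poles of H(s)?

s = -1 + 4j, -1 - 4j, -2 + 4j, -2 - 4j

The poles are the roots of the denominator s^4 + 6s^3 + 45s^2 + 108s + 340 = 0.
No real roots exist; factor into two real quadratics: (s^2 + 2s + 17)(s^2 + 4s + 20) = 0.
Each quadratic gives a conjugate pair via the quadratic formula.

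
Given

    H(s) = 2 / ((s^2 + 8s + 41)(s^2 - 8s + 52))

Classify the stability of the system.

unstable

The poles can be read from the denominator factors: s = -4 ± 5j, 4 ± 6j.
Since the pole(s) at s = 4 ± 6j lie in the right half-plane, the system is unstable.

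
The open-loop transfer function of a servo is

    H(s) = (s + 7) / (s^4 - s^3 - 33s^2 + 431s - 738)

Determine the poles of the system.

The poles are the roots of the denominator s^4 - s^3 - 33s^2 + 431s - 738 = 0.
Trying s = -9: the polynomial evaluates to 0, so (s + 9) is a factor.
Dividing out leaves s^3 - 10s^2 + 57s - 82 = 0.
This factors further as (s^2 - 8s + 41)(s - 2) = 0.

s = 4 ± 5j, -9, 2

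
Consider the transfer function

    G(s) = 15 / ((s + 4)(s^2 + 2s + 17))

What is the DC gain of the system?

G(0) = 15/68 ≈ 0.2206

Set s = 0: G(0) = (15) / (68) = 15/68.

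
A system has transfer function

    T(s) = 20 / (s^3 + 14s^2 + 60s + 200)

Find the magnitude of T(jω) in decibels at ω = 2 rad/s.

|T(j2)|_dB ≈ -19.2 dB

Substitute s = j2: numerator = 20, denominator = 144 + j112.
|T(j2)| = |20| / |144 + j112| = 20 / 182.43 ≈ 0.1096.
In decibels: 20·log₁₀(0.1096) ≈ -19.2 dB.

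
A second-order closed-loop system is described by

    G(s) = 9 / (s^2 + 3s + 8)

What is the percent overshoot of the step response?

Comparing s^2 + 3s + 8 to s^2 + 2ζωₙs + ωₙ²: ωₙ = √8 ≈ 2.828 rad/s and ζ = 3/(2·√8) ≈ 0.5303.
%OS = 100·exp(−πζ/√(1−ζ²)) = 100·exp(−π·0.5303/√(1−0.5303²)) ≈ 14.0%.

%OS ≈ 14.0%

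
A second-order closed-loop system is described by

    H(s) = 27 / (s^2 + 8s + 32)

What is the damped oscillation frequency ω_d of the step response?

Comparing s^2 + 8s + 32 to s^2 + 2ζωₙs + ωₙ²: ωₙ = √32 ≈ 5.657 rad/s and ζ = 8/(2·√32) ≈ 0.7071.
ζωₙ = 8/2 = 4, so ω_d = ωₙ√(1−ζ²) = √(ωₙ² − (ζωₙ)²) = √(32 − 4²) = √16 = 4 rad/s.

ω_d = 4 rad/s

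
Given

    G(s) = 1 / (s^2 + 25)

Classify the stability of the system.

marginally stable

The denominator s^2 + 25 factors as (s^2 + 25), giving poles at s = ±5j.
Since the simple pole(s) at s = 5j, -5j lie on the jω-axis with none in the right half-plane, the system is marginally stable.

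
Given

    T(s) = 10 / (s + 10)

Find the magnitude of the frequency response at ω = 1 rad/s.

|T(j1)| ≈ 0.9950

Substitute s = j1: numerator = 10, denominator = 10 + j1.
|T(j1)| = |10| / |10 + j1| = 10 / 10.050 ≈ 0.9950.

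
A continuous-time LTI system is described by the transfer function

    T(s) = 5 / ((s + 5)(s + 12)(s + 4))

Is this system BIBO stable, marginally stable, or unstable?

stable

The poles can be read from the denominator factors: s = -5, -12, -4.
Since all poles lie strictly in the left half-plane, the system is stable.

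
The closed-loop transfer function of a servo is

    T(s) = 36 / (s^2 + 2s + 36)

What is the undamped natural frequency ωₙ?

Compare the denominator to the standard form s^2 + 2ζωₙs + ωₙ².
ωₙ² = 36, so ωₙ = 6 rad/s.

ωₙ = 6 rad/s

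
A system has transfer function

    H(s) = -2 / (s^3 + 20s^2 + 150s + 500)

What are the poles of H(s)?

The poles are the roots of the denominator s^3 + 20s^2 + 150s + 500 = 0.
Trying s = -10: the polynomial evaluates to 0, so (s + 10) is a factor.
Dividing out leaves s^2 + 10s + 50 = 0.
The quadratic formula then gives s = -5 ± 5j.

s = -10, -5 ± 5j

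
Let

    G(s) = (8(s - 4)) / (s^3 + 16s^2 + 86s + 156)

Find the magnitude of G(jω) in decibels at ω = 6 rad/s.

|G(j6)|_dB ≈ -19.0 dB

Substitute s = j6: numerator = -32 + j48, denominator = -420 + j300.
|G(j6)| = |-32 + j48| / |-420 + j300| = 57.689 / 516.14 ≈ 0.1118.
In decibels: 20·log₁₀(0.1118) ≈ -19.0 dB.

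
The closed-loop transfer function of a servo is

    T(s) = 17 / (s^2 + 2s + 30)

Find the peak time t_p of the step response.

Comparing s^2 + 2s + 30 to s^2 + 2ζωₙs + ωₙ²: ωₙ = √30 ≈ 5.477 rad/s and ζ = 2/(2·√30) ≈ 0.1826.
ζωₙ = 2/2 = 1, so ω_d = ωₙ√(1−ζ²) = √(ωₙ² − (ζωₙ)²) = √(30 − 1²) = √29 ≈ 5.385 rad/s.
t_p = π/ω_d = π/5.385 ≈ 0.5834 s.

t_p ≈ 0.5834 s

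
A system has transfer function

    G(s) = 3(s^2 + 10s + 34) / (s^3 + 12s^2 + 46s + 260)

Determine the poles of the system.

The poles are the roots of the denominator s^3 + 12s^2 + 46s + 260 = 0.
Trying s = -10: the polynomial evaluates to 0, so (s + 10) is a factor.
Dividing out leaves s^2 + 2s + 26 = 0.
The quadratic formula then gives s = -1 ± 5j.

s = -1 + 5j, -1 - 5j, -10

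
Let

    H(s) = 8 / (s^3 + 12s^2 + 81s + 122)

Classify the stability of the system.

The denominator s^3 + 12s^2 + 81s + 122 factors as (s^2 + 10s + 61)(s + 2), giving poles at s = -5 + 6j, -5 - 6j, -2.
Since all poles lie strictly in the left half-plane, the system is stable.

stable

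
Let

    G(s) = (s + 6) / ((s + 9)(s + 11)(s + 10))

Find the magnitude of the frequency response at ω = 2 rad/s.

Substitute s = j2: numerator = 6 + j2, denominator = 870 + j590.
|G(j2)| = |6 + j2| / |870 + j590| = 6.3246 / 1051.2 ≈ 0.006017.

|G(j2)| ≈ 0.006017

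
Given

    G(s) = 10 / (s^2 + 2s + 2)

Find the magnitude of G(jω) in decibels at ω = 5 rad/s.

|G(j5)|_dB ≈ -7.99 dB

Substitute s = j5: numerator = 10, denominator = -23 + j10.
|G(j5)| = |10| / |-23 + j10| = 10 / 25.080 ≈ 0.3987.
In decibels: 20·log₁₀(0.3987) ≈ -7.99 dB.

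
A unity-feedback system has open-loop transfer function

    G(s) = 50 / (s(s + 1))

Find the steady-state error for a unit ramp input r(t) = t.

G(s) has one pole at the origin.
This is a Type 1 system. Kv = lim_{s→0} s·G(s) = 50/1.
e_ss = 1/Kv = 1/(50) = 1/50 ≈ 0.02000.

e_ss = 0.02000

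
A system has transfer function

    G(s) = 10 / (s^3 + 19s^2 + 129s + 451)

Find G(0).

G(0) = 10/451 ≈ 0.02217

Set s = 0: G(0) = (10) / (451) = 10/451.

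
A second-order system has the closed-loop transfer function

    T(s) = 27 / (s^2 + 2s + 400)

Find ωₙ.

Compare the denominator to the standard form s^2 + 2ζωₙs + ωₙ².
ωₙ² = 400, so ωₙ = 20 rad/s.

ωₙ = 20 rad/s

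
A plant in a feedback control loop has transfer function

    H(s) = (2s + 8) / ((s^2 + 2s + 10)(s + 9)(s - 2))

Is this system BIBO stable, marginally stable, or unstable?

unstable

The poles can be read from the denominator factors: s = -1 + 3j, -1 - 3j, -9, 2.
Since the pole(s) at s = 2 lie in the right half-plane, the system is unstable.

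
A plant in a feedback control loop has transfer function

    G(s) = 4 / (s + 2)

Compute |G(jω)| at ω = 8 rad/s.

|G(j8)| ≈ 0.4851

Substitute s = j8: numerator = 4, denominator = 2 + j8.
|G(j8)| = |4| / |2 + j8| = 4 / 8.2462 ≈ 0.4851.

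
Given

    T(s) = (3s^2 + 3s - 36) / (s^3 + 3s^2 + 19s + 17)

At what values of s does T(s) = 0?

s = 3, -4

Set the numerator to zero: 3s^2 + 3s - 36 = 0, i.e. 3·(s^2 + s - 12) = 0.
Factoring: (s - 3)(s + 4) = 0.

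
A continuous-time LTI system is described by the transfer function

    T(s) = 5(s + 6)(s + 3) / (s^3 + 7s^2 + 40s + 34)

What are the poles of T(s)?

s = -3 ± 5j, -1

The poles are the roots of the denominator s^3 + 7s^2 + 40s + 34 = 0.
Trying s = -1: the polynomial evaluates to 0, so (s + 1) is a factor.
Dividing out leaves s^2 + 6s + 34 = 0.
The quadratic formula then gives s = -3 ± 5j.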